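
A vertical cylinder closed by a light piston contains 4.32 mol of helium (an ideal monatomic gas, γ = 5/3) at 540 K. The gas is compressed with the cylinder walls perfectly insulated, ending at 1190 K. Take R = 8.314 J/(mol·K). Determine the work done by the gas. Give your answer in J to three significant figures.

Adiabatic ⇒ Q = 0, so W_by = −ΔU = nCᵥ(T₁ − T₂).
Cᵥ = 3R/2 = 12.47 J/(mol·K).
W = (4.32)(12.47)(540 − 1190) = -35019 J.

W ≈ -35000 J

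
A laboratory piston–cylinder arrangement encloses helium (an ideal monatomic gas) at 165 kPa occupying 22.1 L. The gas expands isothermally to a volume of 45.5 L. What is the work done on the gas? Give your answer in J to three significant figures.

W ≈ -2630 J

Isothermal: W = nRT ln(V₂/V₁) = P₁V₁ ln(V₂/V₁).
P₁V₁ = (165 kPa)(22.1 L) = 3647 J.
W = 3647 × ln(45.5/22.1) = 3647 × 0.7221
W_by_gas = 2633 J; work on gas = −W_by = -2633 J.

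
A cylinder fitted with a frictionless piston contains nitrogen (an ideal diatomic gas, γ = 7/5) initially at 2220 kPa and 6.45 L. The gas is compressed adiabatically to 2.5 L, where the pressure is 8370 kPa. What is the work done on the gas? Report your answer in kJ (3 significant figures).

W ≈ 16.5 kJ

Adiabatic: W = (P₁V₁ − P₂V₂)/(γ − 1) with γ = 7/5.
P₁V₁ = 14319 J, P₂V₂ = 20925 J.
W = (14319 − 20925) / 0.4 = -16515 J.
Work on gas = −W_by = 16515 J.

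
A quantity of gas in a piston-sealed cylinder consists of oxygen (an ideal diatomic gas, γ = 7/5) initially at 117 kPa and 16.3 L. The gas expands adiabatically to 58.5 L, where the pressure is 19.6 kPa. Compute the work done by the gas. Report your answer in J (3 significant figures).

Adiabatic: W = (P₁V₁ − P₂V₂)/(γ − 1) with γ = 7/5.
P₁V₁ = 1907 J, P₂V₂ = 1147 J.
W = (1907 − 1147) / 0.4 = 1901 J.

W ≈ 1900 J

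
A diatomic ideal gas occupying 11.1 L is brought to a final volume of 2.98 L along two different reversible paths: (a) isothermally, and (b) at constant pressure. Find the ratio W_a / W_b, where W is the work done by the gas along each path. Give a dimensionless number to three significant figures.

W_a / W_b ≈ 1.80

Path (a) isothermal: W = P₁V₁ ln(V₂/V₁) → W_a/(P₁V₁) = -1.315.
Path (b) isobaric: W = P₁(V₂ − V₁) → W_b/(P₁V₁) = -0.7315.
W_a / W_b = -1.315 / -0.7315 = 1.798.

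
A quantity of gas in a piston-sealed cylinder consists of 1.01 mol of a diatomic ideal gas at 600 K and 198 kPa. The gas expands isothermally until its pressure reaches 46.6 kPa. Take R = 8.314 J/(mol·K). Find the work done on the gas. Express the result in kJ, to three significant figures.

Isothermal process: W = nRT ln(V₂/V₁) = nRT ln(P₁/P₂).
W = (1.01)(8.314)(600) × ln(198/46.6)
  = 5038 × ln(4.249) = 5038 × 1.447
W_by_gas = 7289 J; work on gas = −W_by = -7289 J.

W ≈ -7.29 kJ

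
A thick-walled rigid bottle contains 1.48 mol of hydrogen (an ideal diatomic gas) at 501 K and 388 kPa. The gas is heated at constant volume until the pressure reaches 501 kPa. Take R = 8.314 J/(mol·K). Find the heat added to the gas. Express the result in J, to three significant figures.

Q ≈ 4490 J

Constant volume ⇒ W = 0, so Q = ΔU = nCᵥΔT with Cᵥ = 5R/2 = 20.79 J/(mol·K).
At constant V, T₂/T₁ = P₂/P₁ ⇒ ΔT = T₁(P₂/P₁ − 1) = 501·(501/388 − 1) = 145.9 K.
ΔU = (1.48)(20.79)(145.9) = 4488 J.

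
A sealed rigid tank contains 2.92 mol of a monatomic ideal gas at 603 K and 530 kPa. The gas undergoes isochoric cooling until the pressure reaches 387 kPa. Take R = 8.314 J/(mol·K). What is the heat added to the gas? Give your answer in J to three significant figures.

Q ≈ -5920 J

Constant volume ⇒ W = 0, so Q = ΔU = nCᵥΔT with Cᵥ = 3R/2 = 12.47 J/(mol·K).
At constant V, T₂/T₁ = P₂/P₁ ⇒ ΔT = T₁(P₂/P₁ − 1) = 603·(387/530 − 1) = -162.7 K.
ΔU = (2.92)(12.47)(-162.7) = -5925 J.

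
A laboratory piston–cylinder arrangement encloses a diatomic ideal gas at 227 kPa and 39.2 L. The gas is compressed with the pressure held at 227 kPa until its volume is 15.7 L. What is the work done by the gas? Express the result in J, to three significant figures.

W ≈ -5330 J

Isobaric: W = P ΔV.
W = (227 kPa)(15.7 − 39.2 L) = (227)(-23.5) = -5335 J.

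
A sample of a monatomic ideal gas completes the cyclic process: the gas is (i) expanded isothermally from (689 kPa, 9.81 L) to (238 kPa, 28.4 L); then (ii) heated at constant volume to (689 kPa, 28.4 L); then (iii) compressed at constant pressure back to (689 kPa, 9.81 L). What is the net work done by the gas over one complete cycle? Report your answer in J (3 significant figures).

Leg (i): W = PᵢVᵢ ln(V_f/Vᵢ) = (6759) ln(28.4/9.81) = 7185 J.
Leg (ii): W = 0.
Leg (iii): W = PΔV = (689)(9.81 − 28.4) = -12809 J.
W_net = 7185 − 12809 = -5624 J.

W_net ≈ -5620 J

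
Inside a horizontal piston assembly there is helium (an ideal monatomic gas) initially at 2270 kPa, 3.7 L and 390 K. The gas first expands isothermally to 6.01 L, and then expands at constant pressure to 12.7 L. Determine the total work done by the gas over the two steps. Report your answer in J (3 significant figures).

Step 1 (isothermal): W = P₁V₁ ln(V₂/V₁) = (8399) ln(6.01/3.7) = 4074 J.
After step 1: P = 1398 kPa, V = 6.01 L, T = 390 K.
Step 2 (isobaric): W = PΔV = (1398 kPa)(12.7 − 6.01 L) = 9349 J.
W_total = 4074 + 9349 = 13424 J.

W_total ≈ 13400 J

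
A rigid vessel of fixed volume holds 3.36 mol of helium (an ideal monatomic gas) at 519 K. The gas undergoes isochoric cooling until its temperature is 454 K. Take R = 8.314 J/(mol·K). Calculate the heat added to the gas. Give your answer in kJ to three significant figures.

Constant volume ⇒ W = 0, so Q = ΔU = nCᵥΔT with Cᵥ = 3R/2 = 12.47 J/(mol·K).
ΔU = (3.36)(12.47)(454 − 519) = -2724 J.

Q ≈ -2.72 kJ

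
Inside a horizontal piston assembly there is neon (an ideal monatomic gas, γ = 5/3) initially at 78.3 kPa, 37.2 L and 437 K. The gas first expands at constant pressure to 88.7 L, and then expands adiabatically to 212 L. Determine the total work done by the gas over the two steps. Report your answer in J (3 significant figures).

W_total ≈ 8620 J

Step 1 (isobaric): W = PΔV = (78.3 kPa)(88.7 − 37.2 L) = 4032 J.
After step 1: P = 78.3 kPa, V = 88.7 L, T = 1042 K.
Step 2 (adiabatic): W = (P₁V₁ − P₂V₂)/(γ−1) = (6945 − 3885)/0.667 = 4590 J.
W_total = 4032 + 4590 = 8623 J.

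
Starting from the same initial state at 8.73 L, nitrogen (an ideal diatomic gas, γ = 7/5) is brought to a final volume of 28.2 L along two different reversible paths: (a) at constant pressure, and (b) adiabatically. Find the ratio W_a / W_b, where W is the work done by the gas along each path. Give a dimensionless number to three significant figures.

Path (a) isobaric: W = P₁(V₂ − V₁) → W_a/(P₁V₁) = 2.23.
Path (b) adiabatic: W = P₁V₁(1 − (V₁/V₂)^(γ−1))/(γ−1) → W_b/(P₁V₁) = 0.936.
W_a / W_b = 2.23 / 0.936 = 2.383.

W_a / W_b ≈ 2.38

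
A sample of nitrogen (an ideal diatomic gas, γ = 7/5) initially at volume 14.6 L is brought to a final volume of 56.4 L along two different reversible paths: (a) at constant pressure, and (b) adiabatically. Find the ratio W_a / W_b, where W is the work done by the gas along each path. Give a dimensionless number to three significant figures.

W_a / W_b ≈ 2.74

Path (a) isobaric: W = P₁(V₂ − V₁) → W_a/(P₁V₁) = 2.863.
Path (b) adiabatic: W = P₁V₁(1 − (V₁/V₂)^(γ−1))/(γ−1) → W_b/(P₁V₁) = 1.044.
W_a / W_b = 2.863 / 1.044 = 2.742.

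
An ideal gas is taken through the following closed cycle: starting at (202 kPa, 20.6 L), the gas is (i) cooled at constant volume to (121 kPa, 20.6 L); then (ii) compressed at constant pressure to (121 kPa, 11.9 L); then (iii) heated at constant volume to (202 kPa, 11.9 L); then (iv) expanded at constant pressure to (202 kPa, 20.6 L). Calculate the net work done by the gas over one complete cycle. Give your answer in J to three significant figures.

Constant-volume legs do no work.
W(ii) = (121)(11.9 − 20.6) = -1053 J; W(iv) = (202)(20.6 − 11.9) = 1757 J.
W_net = -1053 + 1757 = 704.7 J (the clockwise enclosed area).

W_net ≈ 705 J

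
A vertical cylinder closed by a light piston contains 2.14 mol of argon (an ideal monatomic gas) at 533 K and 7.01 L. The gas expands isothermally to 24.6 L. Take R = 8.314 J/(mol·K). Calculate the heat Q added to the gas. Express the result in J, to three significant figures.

Isothermal ⇒ ΔU = 0, so Q = W = nRT ln(V₂/V₁).
Q = (2.14)(8.314)(533) ln(24.6/7.01) = 9483 × 1.255 = 11905 J.

Q ≈ 11900 J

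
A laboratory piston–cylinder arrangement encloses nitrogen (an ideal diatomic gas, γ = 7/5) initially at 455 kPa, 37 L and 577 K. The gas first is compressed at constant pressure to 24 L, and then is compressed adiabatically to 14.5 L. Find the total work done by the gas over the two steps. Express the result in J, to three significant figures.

Step 1 (isobaric): W = PΔV = (455 kPa)(24 − 37 L) = -5915 J.
After step 1: P = 455 kPa, V = 24 L, T = 374.3 K.
Step 2 (adiabatic): W = (P₁V₁ − P₂V₂)/(γ−1) = (10920 − 13359)/0.4 = -6096 J.
W_total = -5915 − 6096 = -12011 J.

W_total ≈ -12000 J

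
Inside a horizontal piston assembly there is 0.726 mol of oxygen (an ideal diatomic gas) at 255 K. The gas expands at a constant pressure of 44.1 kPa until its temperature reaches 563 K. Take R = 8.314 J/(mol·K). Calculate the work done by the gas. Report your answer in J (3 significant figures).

Isobaric: W = P ΔV = nR ΔT.
W = (0.726)(8.314)(563 − 255) = 1859 J.

W ≈ 1860 J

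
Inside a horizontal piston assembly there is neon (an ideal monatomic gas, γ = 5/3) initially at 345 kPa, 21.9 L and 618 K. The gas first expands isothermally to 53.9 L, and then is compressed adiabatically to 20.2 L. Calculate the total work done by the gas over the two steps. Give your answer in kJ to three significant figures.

W_total ≈ -3.66 kJ

Step 1 (isothermal): W = P₁V₁ ln(V₂/V₁) = (7555) ln(53.9/21.9) = 6805 J.
After step 1: P = 140.2 kPa, V = 53.9 L, T = 618 K.
Step 2 (adiabatic): W = (P₁V₁ − P₂V₂)/(γ−1) = (7555 − 14535)/0.667 = -10470 J.
W_total = 6805 − 10470 = -3665 J.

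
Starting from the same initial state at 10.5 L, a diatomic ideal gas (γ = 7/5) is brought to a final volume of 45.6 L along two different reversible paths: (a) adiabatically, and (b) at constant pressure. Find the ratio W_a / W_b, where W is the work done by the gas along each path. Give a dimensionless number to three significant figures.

Path (a) adiabatic: W = P₁V₁(1 − (V₁/V₂)^(γ−1))/(γ−1) → W_a/(P₁V₁) = 1.111.
Path (b) isobaric: W = P₁(V₂ − V₁) → W_b/(P₁V₁) = 3.343.
W_a / W_b = 1.111 / 3.343 = 0.3322.

W_a / W_b ≈ 0.332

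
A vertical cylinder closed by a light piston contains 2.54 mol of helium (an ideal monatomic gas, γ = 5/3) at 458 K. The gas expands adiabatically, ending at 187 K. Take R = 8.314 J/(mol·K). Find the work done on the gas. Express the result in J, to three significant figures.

W ≈ -8580 J

Adiabatic ⇒ Q = 0, so W_by = −ΔU = nCᵥ(T₁ − T₂).
Cᵥ = 3R/2 = 12.47 J/(mol·K).
W = (2.54)(12.47)(458 − 187) = 8584 J.
Work on gas = −W_by = -8584 J.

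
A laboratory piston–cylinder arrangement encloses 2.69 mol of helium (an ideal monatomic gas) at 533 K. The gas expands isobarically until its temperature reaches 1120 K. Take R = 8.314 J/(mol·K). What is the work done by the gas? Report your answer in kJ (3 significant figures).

W ≈ 13.1 kJ

Isobaric: W = P ΔV = nR ΔT.
W = (2.69)(8.314)(1120 − 533) = 13128 J.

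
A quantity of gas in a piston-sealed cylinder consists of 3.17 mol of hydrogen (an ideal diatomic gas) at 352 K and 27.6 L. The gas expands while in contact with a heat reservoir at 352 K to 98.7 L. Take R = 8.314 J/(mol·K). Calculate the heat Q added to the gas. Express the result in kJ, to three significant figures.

Isothermal ⇒ ΔU = 0, so Q = W = nRT ln(V₂/V₁).
Q = (3.17)(8.314)(352) ln(98.7/27.6) = 9277 × 1.274 = 11822 J.

Q ≈ 11.8 kJ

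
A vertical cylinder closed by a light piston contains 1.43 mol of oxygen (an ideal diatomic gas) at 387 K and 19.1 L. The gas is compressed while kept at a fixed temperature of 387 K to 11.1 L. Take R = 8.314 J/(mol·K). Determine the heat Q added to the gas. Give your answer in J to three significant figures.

Q ≈ -2500 J

Isothermal ⇒ ΔU = 0, so Q = W = nRT ln(V₂/V₁).
Q = (1.43)(8.314)(387) ln(11.1/19.1) = 4601 × -0.5427 = -2497 J.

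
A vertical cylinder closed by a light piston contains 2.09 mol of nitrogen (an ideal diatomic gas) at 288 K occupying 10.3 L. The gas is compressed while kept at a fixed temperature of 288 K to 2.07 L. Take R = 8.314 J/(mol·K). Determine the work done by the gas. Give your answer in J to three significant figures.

Isothermal: W = nRT ln(V₂/V₁).
W = (2.09)(8.314)(288) × ln(2.07/10.3)
  = 5004 × -1.605
W_by_gas = -8030 J.

W ≈ -8030 J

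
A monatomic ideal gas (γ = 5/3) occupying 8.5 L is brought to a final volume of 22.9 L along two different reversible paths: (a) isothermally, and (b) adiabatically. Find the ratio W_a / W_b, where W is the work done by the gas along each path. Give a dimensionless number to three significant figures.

Path (a) isothermal: W = P₁V₁ ln(V₂/V₁) → W_a/(P₁V₁) = 0.9911.
Path (b) adiabatic: W = P₁V₁(1 − (V₁/V₂)^(γ−1))/(γ−1) → W_b/(P₁V₁) = 0.7253.
W_a / W_b = 0.9911 / 0.7253 = 1.366.

W_a / W_b ≈ 1.37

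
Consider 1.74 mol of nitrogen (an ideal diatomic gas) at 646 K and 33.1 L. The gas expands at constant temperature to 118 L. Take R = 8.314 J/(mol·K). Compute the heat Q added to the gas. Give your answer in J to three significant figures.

Q ≈ 11900 J

Isothermal ⇒ ΔU = 0, so Q = W = nRT ln(V₂/V₁).
Q = (1.74)(8.314)(646) ln(118/33.1) = 9345 × 1.271 = 11879 J.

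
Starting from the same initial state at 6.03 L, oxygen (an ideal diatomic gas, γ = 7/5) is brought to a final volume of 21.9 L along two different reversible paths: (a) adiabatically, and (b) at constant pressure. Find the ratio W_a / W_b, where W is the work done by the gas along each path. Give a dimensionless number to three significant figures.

Path (a) adiabatic: W = P₁V₁(1 − (V₁/V₂)^(γ−1))/(γ−1) → W_a/(P₁V₁) = 1.008.
Path (b) isobaric: W = P₁(V₂ − V₁) → W_b/(P₁V₁) = 2.632.
W_a / W_b = 1.008 / 2.632 = 0.3828.

W_a / W_b ≈ 0.383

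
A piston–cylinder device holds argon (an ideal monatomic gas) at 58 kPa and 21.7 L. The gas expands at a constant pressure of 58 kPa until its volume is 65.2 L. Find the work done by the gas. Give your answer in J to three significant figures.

Isobaric: W = P ΔV.
W = (58 kPa)(65.2 − 21.7 L) = (58)(43.5) = 2523 J.

W ≈ 2520 J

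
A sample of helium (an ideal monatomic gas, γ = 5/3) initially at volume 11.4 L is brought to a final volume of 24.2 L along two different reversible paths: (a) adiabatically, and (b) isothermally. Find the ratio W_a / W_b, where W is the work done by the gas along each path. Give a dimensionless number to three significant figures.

W_a / W_b ≈ 0.786

Path (a) adiabatic: W = P₁V₁(1 − (V₁/V₂)^(γ−1))/(γ−1) → W_a/(P₁V₁) = 0.5919.
Path (b) isothermal: W = P₁V₁ ln(V₂/V₁) → W_b/(P₁V₁) = 0.7527.
W_a / W_b = 0.5919 / 0.7527 = 0.7863.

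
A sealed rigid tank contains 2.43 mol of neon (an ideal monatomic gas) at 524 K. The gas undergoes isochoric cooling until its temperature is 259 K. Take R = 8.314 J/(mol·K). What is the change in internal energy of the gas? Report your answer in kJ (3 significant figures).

ΔU ≈ -8.03 kJ

Constant volume ⇒ W = 0, so Q = ΔU = nCᵥΔT with Cᵥ = 3R/2 = 12.47 J/(mol·K).
ΔU = (2.43)(12.47)(259 − 524) = -8031 J.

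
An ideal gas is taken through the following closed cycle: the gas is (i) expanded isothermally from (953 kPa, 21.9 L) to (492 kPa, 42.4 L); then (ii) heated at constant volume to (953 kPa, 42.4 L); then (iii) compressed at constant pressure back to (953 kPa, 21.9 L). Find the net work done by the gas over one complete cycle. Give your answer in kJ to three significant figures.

W_net ≈ -5.75 kJ

Leg (i): W = PᵢVᵢ ln(V_f/Vᵢ) = (20871) ln(42.4/21.9) = 13788 J.
Leg (ii): W = 0.
Leg (iii): W = PΔV = (953)(21.9 − 42.4) = -19536 J.
W_net = 13788 − 19536 = -5748 J.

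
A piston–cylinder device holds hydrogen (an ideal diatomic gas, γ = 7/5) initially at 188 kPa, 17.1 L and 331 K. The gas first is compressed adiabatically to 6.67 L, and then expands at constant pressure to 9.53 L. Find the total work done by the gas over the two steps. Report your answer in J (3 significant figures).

Step 1 (adiabatic): W = (P₁V₁ − P₂V₂)/(γ−1) = (3215 − 4685)/0.4 = -3675 J.
After step 1: P = 702.4 kPa, V = 6.67 L, T = 482.4 K.
Step 2 (isobaric): W = PΔV = (702.4 kPa)(9.53 − 6.67 L) = 2009 J.
W_total = -3675 + 2009 = -1666 J.

W_total ≈ -1670 J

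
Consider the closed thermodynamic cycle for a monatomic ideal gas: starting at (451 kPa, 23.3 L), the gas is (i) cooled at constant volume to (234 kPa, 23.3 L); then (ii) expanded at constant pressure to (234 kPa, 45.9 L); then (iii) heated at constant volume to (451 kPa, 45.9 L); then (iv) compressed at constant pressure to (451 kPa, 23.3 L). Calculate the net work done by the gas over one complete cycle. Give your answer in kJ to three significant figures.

Constant-volume legs do no work.
W(ii) = (234)(45.9 − 23.3) = 5288 J; W(iv) = (451)(23.3 − 45.9) = -10193 J.
W_net = 5288 − 10193 = -4904 J (the counter-clockwise enclosed area).

W_net ≈ -4.90 kJ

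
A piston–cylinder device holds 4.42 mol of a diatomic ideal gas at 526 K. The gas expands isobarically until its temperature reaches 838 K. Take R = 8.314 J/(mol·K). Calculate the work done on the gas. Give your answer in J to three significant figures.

W ≈ -11500 J

Isobaric: W = P ΔV = nR ΔT.
W = (4.42)(8.314)(838 − 526) = 11465 J.
Work on gas = −W_by = -11465 J.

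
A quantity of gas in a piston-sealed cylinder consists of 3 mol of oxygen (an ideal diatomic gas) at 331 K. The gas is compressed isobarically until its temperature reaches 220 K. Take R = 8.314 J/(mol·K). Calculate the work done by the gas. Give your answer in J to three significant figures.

Isobaric: W = P ΔV = nR ΔT.
W = (3)(8.314)(220 − 331) = -2769 J.

W ≈ -2770 J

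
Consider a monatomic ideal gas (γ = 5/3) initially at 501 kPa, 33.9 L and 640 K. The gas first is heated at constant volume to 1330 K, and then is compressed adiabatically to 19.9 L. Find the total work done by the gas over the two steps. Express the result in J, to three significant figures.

Step 1 (isochoric): W = 0 (constant volume).
After step 1: P = 1041 kPa (V unchanged).
Step 2 (adiabatic): W = (P₁V₁ − P₂V₂)/(γ−1) = (35295 − 50343)/0.667 = -22573 J.
W_total = 0 − 22573 = -22573 J.

W_total ≈ -22600 J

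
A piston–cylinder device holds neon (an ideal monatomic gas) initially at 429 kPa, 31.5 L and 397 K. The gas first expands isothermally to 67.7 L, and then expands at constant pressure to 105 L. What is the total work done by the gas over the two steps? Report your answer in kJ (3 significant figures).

Step 1 (isothermal): W = P₁V₁ ln(V₂/V₁) = (13514) ln(67.7/31.5) = 10339 J.
After step 1: P = 199.6 kPa, V = 67.7 L, T = 397 K.
Step 2 (isobaric): W = PΔV = (199.6 kPa)(105 − 67.7 L) = 7445 J.
W_total = 10339 + 7445 = 17785 J.

W_total ≈ 17.8 kJ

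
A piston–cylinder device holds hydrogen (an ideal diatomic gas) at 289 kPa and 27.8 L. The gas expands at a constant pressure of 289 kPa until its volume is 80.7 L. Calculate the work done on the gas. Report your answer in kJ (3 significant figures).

Isobaric: W = P ΔV.
W = (289 kPa)(80.7 − 27.8 L) = (289)(52.9) = 15288 J.
Work on gas = −W_by = -15288 J.

W ≈ -15.3 kJ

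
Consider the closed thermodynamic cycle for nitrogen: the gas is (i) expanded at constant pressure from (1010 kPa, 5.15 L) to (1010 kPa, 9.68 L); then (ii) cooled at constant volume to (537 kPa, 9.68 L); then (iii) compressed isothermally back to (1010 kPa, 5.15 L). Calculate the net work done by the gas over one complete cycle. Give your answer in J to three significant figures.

Leg (i): W = PΔV = (1010)(9.68 − 5.15) = 4575 J.
Leg (ii): W = 0.
Leg (iii): W = PᵢVᵢ ln(V_f/Vᵢ) = (5198) ln(5.15/9.68) = -3280 J.
W_net = 4575 − 3280 = 1295 J.

W_net ≈ 1290 J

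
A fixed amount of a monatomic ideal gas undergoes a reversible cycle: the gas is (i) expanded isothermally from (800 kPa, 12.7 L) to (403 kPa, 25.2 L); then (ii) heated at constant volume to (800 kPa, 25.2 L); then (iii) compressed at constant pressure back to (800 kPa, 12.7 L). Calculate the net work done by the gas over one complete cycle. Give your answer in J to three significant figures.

Leg (i): W = PᵢVᵢ ln(V_f/Vᵢ) = (10160) ln(25.2/12.7) = 6962 J.
Leg (ii): W = 0.
Leg (iii): W = PΔV = (800)(12.7 − 25.2) = -10000 J.
W_net = 6962 − 10000 = -3038 J.

W_net ≈ -3040 J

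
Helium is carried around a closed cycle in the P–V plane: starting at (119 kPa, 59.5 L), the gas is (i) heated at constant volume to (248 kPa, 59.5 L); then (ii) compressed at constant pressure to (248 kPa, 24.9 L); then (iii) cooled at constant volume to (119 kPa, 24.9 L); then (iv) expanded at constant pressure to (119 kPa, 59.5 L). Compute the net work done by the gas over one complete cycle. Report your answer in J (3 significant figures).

Constant-volume legs do no work.
W(ii) = (248)(24.9 − 59.5) = -8581 J; W(iv) = (119)(59.5 − 24.9) = 4117 J.
W_net = -8581 + 4117 = -4463 J (the counter-clockwise enclosed area).

W_net ≈ -4460 J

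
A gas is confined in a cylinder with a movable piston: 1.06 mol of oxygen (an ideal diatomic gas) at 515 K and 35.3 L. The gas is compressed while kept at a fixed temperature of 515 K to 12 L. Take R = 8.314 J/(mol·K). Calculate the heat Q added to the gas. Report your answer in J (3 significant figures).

Q ≈ -4900 J

Isothermal ⇒ ΔU = 0, so Q = W = nRT ln(V₂/V₁).
Q = (1.06)(8.314)(515) ln(12/35.3) = 4539 × -1.079 = -4897 J.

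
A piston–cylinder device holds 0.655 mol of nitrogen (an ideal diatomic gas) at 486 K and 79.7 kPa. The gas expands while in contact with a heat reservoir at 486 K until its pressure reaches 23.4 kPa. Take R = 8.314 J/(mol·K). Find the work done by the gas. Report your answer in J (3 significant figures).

Isothermal process: W = nRT ln(V₂/V₁) = nRT ln(P₁/P₂).
W = (0.655)(8.314)(486) × ln(79.7/23.4)
  = 2647 × ln(3.406) = 2647 × 1.226
W_by_gas = 3243 J.

W ≈ 3240 J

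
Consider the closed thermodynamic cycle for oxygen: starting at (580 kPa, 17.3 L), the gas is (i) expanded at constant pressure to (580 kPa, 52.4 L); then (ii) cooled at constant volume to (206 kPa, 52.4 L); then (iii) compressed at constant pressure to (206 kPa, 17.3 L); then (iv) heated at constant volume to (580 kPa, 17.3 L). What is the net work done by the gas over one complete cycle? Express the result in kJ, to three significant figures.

Constant-volume legs do no work.
W(i) = (580)(52.4 − 17.3) = 20358 J; W(iii) = (206)(17.3 − 52.4) = -7231 J.
W_net = 20358 − 7231 = 13127 J (the clockwise enclosed area).

W_net ≈ 13.1 kJ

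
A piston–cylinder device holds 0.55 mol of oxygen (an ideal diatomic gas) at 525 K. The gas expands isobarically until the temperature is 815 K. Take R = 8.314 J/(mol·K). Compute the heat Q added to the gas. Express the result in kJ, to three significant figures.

Q ≈ 4.64 kJ

Isobaric: W = nRΔT = (0.55)(8.314)(290) = 1326 J.
ΔU = nCᵥΔT with Cᵥ = 5R/2: ΔU = (0.55)(20.79)(290) = 3315 J.
Q = ΔU + W = 3315 + 1326 = 4641 J.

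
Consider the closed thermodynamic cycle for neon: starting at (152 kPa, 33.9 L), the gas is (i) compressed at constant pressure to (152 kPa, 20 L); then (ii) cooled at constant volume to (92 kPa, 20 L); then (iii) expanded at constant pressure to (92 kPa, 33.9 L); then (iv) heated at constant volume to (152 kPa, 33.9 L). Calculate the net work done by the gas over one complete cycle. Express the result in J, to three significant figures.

W_net ≈ -834 J

Constant-volume legs do no work.
W(i) = (152)(20 − 33.9) = -2113 J; W(iii) = (92)(33.9 − 20) = 1279 J.
W_net = -2113 + 1279 = -834 J (the counter-clockwise enclosed area).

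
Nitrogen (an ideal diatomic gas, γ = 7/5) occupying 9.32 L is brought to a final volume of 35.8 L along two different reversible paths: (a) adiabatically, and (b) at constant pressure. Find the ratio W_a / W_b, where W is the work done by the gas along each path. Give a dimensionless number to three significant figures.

W_a / W_b ≈ 0.366

Path (a) adiabatic: W = P₁V₁(1 − (V₁/V₂)^(γ−1))/(γ−1) → W_a/(P₁V₁) = 1.041.
Path (b) isobaric: W = P₁(V₂ − V₁) → W_b/(P₁V₁) = 2.841.
W_a / W_b = 1.041 / 2.841 = 0.3663.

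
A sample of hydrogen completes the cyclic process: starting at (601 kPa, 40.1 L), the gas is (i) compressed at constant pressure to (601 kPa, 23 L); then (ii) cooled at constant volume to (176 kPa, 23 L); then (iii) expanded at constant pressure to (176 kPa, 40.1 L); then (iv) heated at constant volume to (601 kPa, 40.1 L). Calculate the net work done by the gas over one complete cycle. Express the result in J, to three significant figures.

W_net ≈ -7270 J

Constant-volume legs do no work.
W(i) = (601)(23 − 40.1) = -10277 J; W(iii) = (176)(40.1 − 23) = 3010 J.
W_net = -10277 + 3010 = -7268 J (the counter-clockwise enclosed area).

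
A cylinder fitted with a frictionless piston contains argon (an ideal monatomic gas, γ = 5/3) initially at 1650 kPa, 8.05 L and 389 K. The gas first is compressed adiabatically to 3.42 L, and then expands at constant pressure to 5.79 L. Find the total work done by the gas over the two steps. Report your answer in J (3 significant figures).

W_total ≈ 956 J

Step 1 (adiabatic): W = (P₁V₁ − P₂V₂)/(γ−1) = (13283 − 23503)/0.667 = -15331 J.
After step 1: P = 6872 kPa, V = 3.42 L, T = 688.3 K.
Step 2 (isobaric): W = PΔV = (6872 kPa)(5.79 − 3.42 L) = 16287 J.
W_total = -15331 + 16287 = 956.3 J.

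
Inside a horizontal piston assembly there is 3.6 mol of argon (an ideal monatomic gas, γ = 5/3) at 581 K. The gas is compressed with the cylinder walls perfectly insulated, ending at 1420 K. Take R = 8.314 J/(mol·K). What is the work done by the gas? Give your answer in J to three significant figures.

Adiabatic ⇒ Q = 0, so W_by = −ΔU = nCᵥ(T₁ − T₂).
Cᵥ = 3R/2 = 12.47 J/(mol·K).
W = (3.6)(12.47)(581 − 1420) = -37667 J.

W ≈ -37700 J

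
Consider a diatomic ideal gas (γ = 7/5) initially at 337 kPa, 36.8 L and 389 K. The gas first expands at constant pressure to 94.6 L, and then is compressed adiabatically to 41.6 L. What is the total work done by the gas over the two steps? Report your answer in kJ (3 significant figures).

W_total ≈ -11.5 kJ

Step 1 (isobaric): W = PΔV = (337 kPa)(94.6 − 36.8 L) = 19479 J.
After step 1: P = 337 kPa, V = 94.6 L, T = 1000 K.
Step 2 (adiabatic): W = (P₁V₁ − P₂V₂)/(γ−1) = (31880 − 44283)/0.4 = -31008 J.
W_total = 19479 − 31008 = -11529 J.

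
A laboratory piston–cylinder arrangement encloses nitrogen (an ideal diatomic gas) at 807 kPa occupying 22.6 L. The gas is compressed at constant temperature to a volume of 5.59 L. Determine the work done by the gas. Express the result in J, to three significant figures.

Isothermal: W = nRT ln(V₂/V₁) = P₁V₁ ln(V₂/V₁).
P₁V₁ = (807 kPa)(22.6 L) = 18238 J.
W = 18238 × ln(5.59/22.6) = 18238 × -1.397
W_by_gas = -25478 J.

W ≈ -25500 J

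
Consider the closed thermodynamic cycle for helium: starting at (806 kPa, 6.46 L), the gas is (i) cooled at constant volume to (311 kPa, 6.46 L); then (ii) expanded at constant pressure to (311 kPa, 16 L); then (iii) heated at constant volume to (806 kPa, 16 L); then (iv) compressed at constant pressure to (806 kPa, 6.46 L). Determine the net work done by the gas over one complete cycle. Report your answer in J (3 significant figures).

W_net ≈ -4720 J

Constant-volume legs do no work.
W(ii) = (311)(16 − 6.46) = 2967 J; W(iv) = (806)(6.46 − 16) = -7689 J.
W_net = 2967 − 7689 = -4722 J (the counter-clockwise enclosed area).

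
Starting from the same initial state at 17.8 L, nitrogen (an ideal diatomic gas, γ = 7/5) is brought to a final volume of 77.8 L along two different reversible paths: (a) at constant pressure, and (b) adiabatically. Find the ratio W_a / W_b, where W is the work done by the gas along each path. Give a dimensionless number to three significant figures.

W_a / W_b ≈ 3.03

Path (a) isobaric: W = P₁(V₂ − V₁) → W_a/(P₁V₁) = 3.371.
Path (b) adiabatic: W = P₁V₁(1 − (V₁/V₂)^(γ−1))/(γ−1) → W_b/(P₁V₁) = 1.114.
W_a / W_b = 3.371 / 1.114 = 3.025.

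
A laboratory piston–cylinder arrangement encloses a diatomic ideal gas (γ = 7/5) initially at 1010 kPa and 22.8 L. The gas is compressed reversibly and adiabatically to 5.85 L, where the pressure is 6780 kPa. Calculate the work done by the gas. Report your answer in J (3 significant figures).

Adiabatic: W = (P₁V₁ − P₂V₂)/(γ − 1) with γ = 7/5.
P₁V₁ = 23028 J, P₂V₂ = 39663 J.
W = (23028 − 39663) / 0.4 = -41588 J.

W ≈ -41600 J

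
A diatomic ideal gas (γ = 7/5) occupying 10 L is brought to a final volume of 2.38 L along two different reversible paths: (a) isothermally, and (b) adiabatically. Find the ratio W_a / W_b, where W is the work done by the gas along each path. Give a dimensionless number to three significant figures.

W_a / W_b ≈ 0.740

Path (a) isothermal: W = P₁V₁ ln(V₂/V₁) → W_a/(P₁V₁) = -1.435.
Path (b) adiabatic: W = P₁V₁(1 − (V₁/V₂)^(γ−1))/(γ−1) → W_b/(P₁V₁) = -1.939.
W_a / W_b = -1.435 / -1.939 = 0.7402.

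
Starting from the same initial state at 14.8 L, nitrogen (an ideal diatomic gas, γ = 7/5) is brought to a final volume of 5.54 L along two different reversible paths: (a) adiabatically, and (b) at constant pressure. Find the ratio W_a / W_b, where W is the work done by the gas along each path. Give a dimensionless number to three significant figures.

Path (a) adiabatic: W = P₁V₁(1 − (V₁/V₂)^(γ−1))/(γ−1) → W_a/(P₁V₁) = -1.204.
Path (b) isobaric: W = P₁(V₂ − V₁) → W_b/(P₁V₁) = -0.6257.
W_a / W_b = -1.204 / -0.6257 = 1.924.

W_a / W_b ≈ 1.92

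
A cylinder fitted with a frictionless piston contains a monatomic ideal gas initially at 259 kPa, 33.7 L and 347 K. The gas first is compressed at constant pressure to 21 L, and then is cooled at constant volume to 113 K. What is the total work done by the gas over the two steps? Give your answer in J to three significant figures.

W_total ≈ -3290 J

Step 1 (isobaric): W = PΔV = (259 kPa)(21 − 33.7 L) = -3289 J.
Step 2 (isochoric): W = 0 (constant volume).
W_total = -3289 + 0 = -3289 J.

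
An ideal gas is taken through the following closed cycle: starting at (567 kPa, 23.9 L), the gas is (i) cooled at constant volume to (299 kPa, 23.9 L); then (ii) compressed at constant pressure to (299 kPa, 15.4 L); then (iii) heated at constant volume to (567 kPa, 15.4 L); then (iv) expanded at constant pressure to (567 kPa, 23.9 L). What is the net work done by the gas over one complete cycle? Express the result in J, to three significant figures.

W_net ≈ 2280 J

Constant-volume legs do no work.
W(ii) = (299)(15.4 − 23.9) = -2541 J; W(iv) = (567)(23.9 − 15.4) = 4819 J.
W_net = -2541 + 4819 = 2278 J (the clockwise enclosed area).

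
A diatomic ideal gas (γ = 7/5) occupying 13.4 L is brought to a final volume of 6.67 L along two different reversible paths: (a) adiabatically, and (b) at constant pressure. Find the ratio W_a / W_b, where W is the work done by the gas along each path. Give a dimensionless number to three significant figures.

W_a / W_b ≈ 1.60

Path (a) adiabatic: W = P₁V₁(1 − (V₁/V₂)^(γ−1))/(γ−1) → W_a/(P₁V₁) = -0.8047.
Path (b) isobaric: W = P₁(V₂ − V₁) → W_b/(P₁V₁) = -0.5022.
W_a / W_b = -0.8047 / -0.5022 = 1.602.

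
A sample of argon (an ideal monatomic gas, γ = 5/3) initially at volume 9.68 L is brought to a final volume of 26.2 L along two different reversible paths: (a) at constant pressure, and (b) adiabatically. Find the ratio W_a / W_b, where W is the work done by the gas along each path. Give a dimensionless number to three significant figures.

W_a / W_b ≈ 2.35

Path (a) isobaric: W = P₁(V₂ − V₁) → W_a/(P₁V₁) = 1.707.
Path (b) adiabatic: W = P₁V₁(1 − (V₁/V₂)^(γ−1))/(γ−1) → W_b/(P₁V₁) = 0.7277.
W_a / W_b = 1.707 / 0.7277 = 2.345.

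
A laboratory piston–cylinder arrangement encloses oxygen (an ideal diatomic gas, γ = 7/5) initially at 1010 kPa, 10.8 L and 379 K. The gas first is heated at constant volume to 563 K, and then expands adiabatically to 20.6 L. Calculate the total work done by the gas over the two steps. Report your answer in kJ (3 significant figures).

W_total ≈ 9.22 kJ

Step 1 (isochoric): W = 0 (constant volume).
After step 1: P = 1500 kPa (V unchanged).
Step 2 (adiabatic): W = (P₁V₁ − P₂V₂)/(γ−1) = (16204 − 12515)/0.4 = 9221 J.
W_total = 0 + 9221 = 9221 J.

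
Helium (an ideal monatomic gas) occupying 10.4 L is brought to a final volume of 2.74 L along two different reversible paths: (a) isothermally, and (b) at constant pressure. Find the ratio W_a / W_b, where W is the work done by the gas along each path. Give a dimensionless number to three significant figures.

W_a / W_b ≈ 1.81

Path (a) isothermal: W = P₁V₁ ln(V₂/V₁) → W_a/(P₁V₁) = -1.334.
Path (b) isobaric: W = P₁(V₂ − V₁) → W_b/(P₁V₁) = -0.7365.
W_a / W_b = -1.334 / -0.7365 = 1.811.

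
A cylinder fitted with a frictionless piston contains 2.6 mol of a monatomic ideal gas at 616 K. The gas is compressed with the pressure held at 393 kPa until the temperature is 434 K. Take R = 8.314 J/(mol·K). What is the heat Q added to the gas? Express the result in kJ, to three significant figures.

Isobaric: W = nRΔT = (2.6)(8.314)(-182) = -3934 J.
ΔU = nCᵥΔT with Cᵥ = 3R/2: ΔU = (2.6)(12.47)(-182) = -5901 J.
Q = ΔU + W = -5901 − 3934 = -9835 J.

Q ≈ -9.84 kJ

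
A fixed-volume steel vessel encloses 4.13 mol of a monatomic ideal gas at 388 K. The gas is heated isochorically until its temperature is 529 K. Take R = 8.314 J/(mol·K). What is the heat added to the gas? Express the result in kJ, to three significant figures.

Constant volume ⇒ W = 0, so Q = ΔU = nCᵥΔT with Cᵥ = 3R/2 = 12.47 J/(mol·K).
ΔU = (4.13)(12.47)(529 − 388) = 7262 J.

Q ≈ 7.26 kJ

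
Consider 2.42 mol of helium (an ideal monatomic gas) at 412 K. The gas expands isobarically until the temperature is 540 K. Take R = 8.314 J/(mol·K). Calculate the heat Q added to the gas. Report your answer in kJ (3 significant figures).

Q ≈ 6.44 kJ

Isobaric: W = nRΔT = (2.42)(8.314)(128) = 2575 J.
ΔU = nCᵥΔT with Cᵥ = 3R/2: ΔU = (2.42)(12.47)(128) = 3863 J.
Q = ΔU + W = 3863 + 2575 = 6438 J.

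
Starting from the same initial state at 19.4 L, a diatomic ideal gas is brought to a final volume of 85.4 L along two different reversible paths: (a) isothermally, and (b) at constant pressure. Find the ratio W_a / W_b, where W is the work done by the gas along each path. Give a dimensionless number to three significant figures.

Path (a) isothermal: W = P₁V₁ ln(V₂/V₁) → W_a/(P₁V₁) = 1.482.
Path (b) isobaric: W = P₁(V₂ − V₁) → W_b/(P₁V₁) = 3.402.
W_a / W_b = 1.482 / 3.402 = 0.4356.

W_a / W_b ≈ 0.436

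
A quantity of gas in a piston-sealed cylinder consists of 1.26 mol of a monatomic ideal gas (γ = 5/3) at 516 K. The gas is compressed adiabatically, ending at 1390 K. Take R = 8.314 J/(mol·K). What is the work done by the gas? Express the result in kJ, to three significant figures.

W ≈ -13.7 kJ

Adiabatic ⇒ Q = 0, so W_by = −ΔU = nCᵥ(T₁ − T₂).
Cᵥ = 3R/2 = 12.47 J/(mol·K).
W = (1.26)(12.47)(516 − 1390) = -13734 J.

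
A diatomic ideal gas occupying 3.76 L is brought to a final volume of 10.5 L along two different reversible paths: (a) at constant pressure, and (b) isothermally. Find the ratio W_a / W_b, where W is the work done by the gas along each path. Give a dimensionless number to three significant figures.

Path (a) isobaric: W = P₁(V₂ − V₁) → W_a/(P₁V₁) = 1.793.
Path (b) isothermal: W = P₁V₁ ln(V₂/V₁) → W_b/(P₁V₁) = 1.027.
W_a / W_b = 1.793 / 1.027 = 1.746.

W_a / W_b ≈ 1.75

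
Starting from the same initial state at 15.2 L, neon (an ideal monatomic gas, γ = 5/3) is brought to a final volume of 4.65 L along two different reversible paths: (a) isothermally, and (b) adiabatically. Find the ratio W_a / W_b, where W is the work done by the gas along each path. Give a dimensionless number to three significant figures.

W_a / W_b ≈ 0.657

Path (a) isothermal: W = P₁V₁ ln(V₂/V₁) → W_a/(P₁V₁) = -1.184.
Path (b) adiabatic: W = P₁V₁(1 − (V₁/V₂)^(γ−1))/(γ−1) → W_b/(P₁V₁) = -1.804.
W_a / W_b = -1.184 / -1.804 = 0.6566.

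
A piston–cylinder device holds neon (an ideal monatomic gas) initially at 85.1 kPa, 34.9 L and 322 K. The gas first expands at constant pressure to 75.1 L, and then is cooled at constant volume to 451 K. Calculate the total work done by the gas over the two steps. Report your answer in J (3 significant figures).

W_total ≈ 3420 J

Step 1 (isobaric): W = PΔV = (85.1 kPa)(75.1 − 34.9 L) = 3421 J.
Step 2 (isochoric): W = 0 (constant volume).
W_total = 3421 + 0 = 3421 J.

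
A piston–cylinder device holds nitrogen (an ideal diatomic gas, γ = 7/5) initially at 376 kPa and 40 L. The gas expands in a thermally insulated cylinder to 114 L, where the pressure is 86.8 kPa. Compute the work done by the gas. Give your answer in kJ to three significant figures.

Adiabatic: W = (P₁V₁ − P₂V₂)/(γ − 1) with γ = 7/5.
P₁V₁ = 15040 J, P₂V₂ = 9895 J.
W = (15040 − 9895) / 0.4 = 12862 J.

W ≈ 12.9 kJ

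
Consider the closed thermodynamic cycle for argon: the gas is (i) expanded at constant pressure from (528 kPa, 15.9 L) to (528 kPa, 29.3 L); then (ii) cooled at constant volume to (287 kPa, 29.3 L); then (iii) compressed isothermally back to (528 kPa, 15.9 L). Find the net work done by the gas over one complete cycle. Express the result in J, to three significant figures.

Leg (i): W = PΔV = (528)(29.3 − 15.9) = 7075 J.
Leg (ii): W = 0.
Leg (iii): W = PᵢVᵢ ln(V_f/Vᵢ) = (8409) ln(15.9/29.3) = -5140 J.
W_net = 7075 − 5140 = 1935 J.

W_net ≈ 1930 J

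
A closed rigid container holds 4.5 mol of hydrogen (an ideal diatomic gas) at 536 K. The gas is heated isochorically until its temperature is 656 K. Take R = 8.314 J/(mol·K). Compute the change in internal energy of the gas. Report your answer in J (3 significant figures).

Constant volume ⇒ W = 0, so Q = ΔU = nCᵥΔT with Cᵥ = 5R/2 = 20.79 J/(mol·K).
ΔU = (4.5)(20.79)(656 − 536) = 11224 J.

ΔU ≈ 11200 J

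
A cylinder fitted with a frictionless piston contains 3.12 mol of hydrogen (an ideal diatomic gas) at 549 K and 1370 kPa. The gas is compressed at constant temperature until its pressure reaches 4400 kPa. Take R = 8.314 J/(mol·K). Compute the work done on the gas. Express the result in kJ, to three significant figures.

W ≈ 16.6 kJ

Isothermal process: W = nRT ln(V₂/V₁) = nRT ln(P₁/P₂).
W = (3.12)(8.314)(549) × ln(1370/4400)
  = 14241 × ln(0.3114) = 14241 × -1.167
W_by_gas = -16616 J; work on gas = −W_by = 16616 J.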